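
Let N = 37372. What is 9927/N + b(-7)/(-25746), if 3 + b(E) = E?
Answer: 127977131/481089756 ≈ 0.26602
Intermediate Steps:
b(E) = -3 + E
9927/N + b(-7)/(-25746) = 9927/37372 + (-3 - 7)/(-25746) = 9927*(1/37372) - 10*(-1/25746) = 9927/37372 + 5/12873 = 127977131/481089756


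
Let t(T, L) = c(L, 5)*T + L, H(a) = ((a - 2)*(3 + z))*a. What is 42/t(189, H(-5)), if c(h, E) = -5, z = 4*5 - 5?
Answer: -2/15 ≈ -0.13333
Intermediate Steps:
z = 15 (z = 20 - 5 = 15)
H(a) = a*(-36 + 18*a) (H(a) = ((a - 2)*(3 + 15))*a = ((-2 + a)*18)*a = (-36 + 18*a)*a = a*(-36 + 18*a))
t(T, L) = L - 5*T (t(T, L) = -5*T + L = L - 5*T)
42/t(189, H(-5)) = 42/(18*(-5)*(-2 - 5) - 5*189) = 42/(18*(-5)*(-7) - 945) = 42/(630 - 945) = 42/(-315) = 42*(-1/315) = -2/15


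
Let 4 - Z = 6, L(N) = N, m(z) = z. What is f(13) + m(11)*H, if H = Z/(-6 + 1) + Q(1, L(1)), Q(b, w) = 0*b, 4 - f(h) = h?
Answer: -23/5 ≈ -4.6000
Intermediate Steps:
f(h) = 4 - h
Q(b, w) = 0
Z = -2 (Z = 4 - 1*6 = 4 - 6 = -2)
H = ⅖ (H = -2/(-6 + 1) + 0 = -2/(-5) + 0 = -⅕*(-2) + 0 = ⅖ + 0 = ⅖ ≈ 0.40000)
f(13) + m(11)*H = (4 - 1*13) + 11*(⅖) = (4 - 13) + 22/5 = -9 + 22/5 = -23/5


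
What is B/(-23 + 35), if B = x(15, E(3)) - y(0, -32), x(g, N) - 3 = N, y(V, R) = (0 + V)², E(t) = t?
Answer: ½ ≈ 0.50000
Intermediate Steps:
y(V, R) = V²
x(g, N) = 3 + N
B = 6 (B = (3 + 3) - 1*0² = 6 - 1*0 = 6 + 0 = 6)
B/(-23 + 35) = 6/(-23 + 35) = 6/12 = (1/12)*6 = ½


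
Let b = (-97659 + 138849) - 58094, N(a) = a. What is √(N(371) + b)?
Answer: 3*I*√1837 ≈ 128.58*I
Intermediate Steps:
b = -16904 (b = 41190 - 58094 = -16904)
√(N(371) + b) = √(371 - 16904) = √(-16533) = 3*I*√1837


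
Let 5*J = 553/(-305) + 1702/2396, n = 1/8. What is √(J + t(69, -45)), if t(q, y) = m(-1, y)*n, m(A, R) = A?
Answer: I*√184538831018/730780 ≈ 0.58784*I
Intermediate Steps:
n = ⅛ ≈ 0.12500
t(q, y) = -⅛ (t(q, y) = -1*⅛ = -⅛)
J = -402939/1826950 (J = (553/(-305) + 1702/2396)/5 = (553*(-1/305) + 1702*(1/2396))/5 = (-553/305 + 851/1198)/5 = (⅕)*(-402939/365390) = -402939/1826950 ≈ -0.22055)
√(J + t(69, -45)) = √(-402939/1826950 - ⅛) = √(-2525231/7307800) = I*√184538831018/730780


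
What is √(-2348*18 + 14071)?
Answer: 11*I*√233 ≈ 167.91*I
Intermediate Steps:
√(-2348*18 + 14071) = √(-42264 + 14071) = √(-28193) = 11*I*√233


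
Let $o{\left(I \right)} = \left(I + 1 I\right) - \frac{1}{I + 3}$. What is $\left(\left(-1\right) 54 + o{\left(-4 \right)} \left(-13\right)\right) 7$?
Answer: $259$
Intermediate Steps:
$o{\left(I \right)} = - \frac{1}{3 + I} + 2 I$ ($o{\left(I \right)} = \left(I + I\right) - \frac{1}{3 + I} = 2 I - \frac{1}{3 + I} = - \frac{1}{3 + I} + 2 I$)
$\left(\left(-1\right) 54 + o{\left(-4 \right)} \left(-13\right)\right) 7 = \left(\left(-1\right) 54 + \frac{-1 + 2 \left(-4\right)^{2} + 6 \left(-4\right)}{3 - 4} \left(-13\right)\right) 7 = \left(-54 + \frac{-1 + 2 \cdot 16 - 24}{-1} \left(-13\right)\right) 7 = \left(-54 + - (-1 + 32 - 24) \left(-13\right)\right) 7 = \left(-54 + \left(-1\right) 7 \left(-13\right)\right) 7 = \left(-54 - -91\right) 7 = \left(-54 + 91\right) 7 = 37 \cdot 7 = 259$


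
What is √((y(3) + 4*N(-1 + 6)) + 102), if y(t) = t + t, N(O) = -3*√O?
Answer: 2*√(27 - 3*√5) ≈ 9.0093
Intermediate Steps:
y(t) = 2*t
√((y(3) + 4*N(-1 + 6)) + 102) = √((2*3 + 4*(-3*√(-1 + 6))) + 102) = √((6 + 4*(-3*√5)) + 102) = √((6 - 12*√5) + 102) = √(108 - 12*√5)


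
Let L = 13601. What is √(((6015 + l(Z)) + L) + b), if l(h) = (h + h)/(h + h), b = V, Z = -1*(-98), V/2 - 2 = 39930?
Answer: √99481 ≈ 315.41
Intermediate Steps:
V = 79864 (V = 4 + 2*39930 = 4 + 79860 = 79864)
Z = 98
b = 79864
l(h) = 1 (l(h) = (2*h)/((2*h)) = (2*h)*(1/(2*h)) = 1)
√(((6015 + l(Z)) + L) + b) = √(((6015 + 1) + 13601) + 79864) = √((6016 + 13601) + 79864) = √(19617 + 79864) = √99481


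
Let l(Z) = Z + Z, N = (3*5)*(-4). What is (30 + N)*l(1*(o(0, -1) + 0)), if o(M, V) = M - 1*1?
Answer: 60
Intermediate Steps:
o(M, V) = -1 + M (o(M, V) = M - 1 = -1 + M)
N = -60 (N = 15*(-4) = -60)
l(Z) = 2*Z
(30 + N)*l(1*(o(0, -1) + 0)) = (30 - 60)*(2*(1*((-1 + 0) + 0))) = -60*1*(-1 + 0) = -60*1*(-1) = -60*(-1) = -30*(-2) = 60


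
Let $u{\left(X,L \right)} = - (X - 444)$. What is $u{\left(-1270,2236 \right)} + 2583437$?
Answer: $2585151$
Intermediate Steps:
$u{\left(X,L \right)} = 444 - X$ ($u{\left(X,L \right)} = - (-444 + X) = 444 - X$)
$u{\left(-1270,2236 \right)} + 2583437 = \left(444 - -1270\right) + 2583437 = \left(444 + 1270\right) + 2583437 = 1714 + 2583437 = 2585151$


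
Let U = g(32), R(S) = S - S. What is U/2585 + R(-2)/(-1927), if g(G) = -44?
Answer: -4/235 ≈ -0.017021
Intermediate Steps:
R(S) = 0
U = -44
U/2585 + R(-2)/(-1927) = -44/2585 + 0/(-1927) = -44*1/2585 + 0*(-1/1927) = -4/235 + 0 = -4/235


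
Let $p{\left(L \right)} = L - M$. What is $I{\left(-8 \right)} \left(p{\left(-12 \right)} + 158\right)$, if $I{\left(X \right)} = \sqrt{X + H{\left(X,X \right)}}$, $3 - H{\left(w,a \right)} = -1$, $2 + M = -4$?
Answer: $304 i \approx 304.0 i$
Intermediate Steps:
$M = -6$ ($M = -2 - 4 = -6$)
$H{\left(w,a \right)} = 4$ ($H{\left(w,a \right)} = 3 - -1 = 3 + 1 = 4$)
$I{\left(X \right)} = \sqrt{4 + X}$ ($I{\left(X \right)} = \sqrt{X + 4} = \sqrt{4 + X}$)
$p{\left(L \right)} = 6 + L$ ($p{\left(L \right)} = L - -6 = L + 6 = 6 + L$)
$I{\left(-8 \right)} \left(p{\left(-12 \right)} + 158\right) = \sqrt{4 - 8} \left(\left(6 - 12\right) + 158\right) = \sqrt{-4} \left(-6 + 158\right) = 2 i 152 = 304 i$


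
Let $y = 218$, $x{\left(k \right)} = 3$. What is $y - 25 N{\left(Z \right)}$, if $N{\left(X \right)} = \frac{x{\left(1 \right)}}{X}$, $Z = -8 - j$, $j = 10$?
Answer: $\frac{1333}{6} \approx 222.17$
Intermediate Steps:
$Z = -18$ ($Z = -8 - 10 = -18$)
$N{\left(X \right)} = \frac{3}{X}$
$y - 25 N{\left(Z \right)} = 218 - 25 \frac{3}{-18} = 218 - 25 \cdot 3 \left(- \frac{1}{18}\right) = 218 - - \frac{25}{6} = 218 + \frac{25}{6} = \frac{1333}{6}$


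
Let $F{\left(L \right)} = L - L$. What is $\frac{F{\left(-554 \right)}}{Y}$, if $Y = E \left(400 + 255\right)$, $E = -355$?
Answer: $0$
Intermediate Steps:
$F{\left(L \right)} = 0$
$Y = -232525$ ($Y = - 355 \left(400 + 255\right) = \left(-355\right) 655 = -232525$)
$\frac{F{\left(-554 \right)}}{Y} = \frac{0}{-232525} = 0 \left(- \frac{1}{232525}\right) = 0$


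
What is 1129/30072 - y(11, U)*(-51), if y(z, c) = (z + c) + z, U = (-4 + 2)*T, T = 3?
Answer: 24539881/30072 ≈ 816.04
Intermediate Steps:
U = -6 (U = (-4 + 2)*3 = -2*3 = -6)
y(z, c) = c + 2*z (y(z, c) = (c + z) + z = c + 2*z)
1129/30072 - y(11, U)*(-51) = 1129/30072 - (-6 + 2*11)*(-51) = 1129*(1/30072) - (-6 + 22)*(-51) = 1129/30072 - 16*(-51) = 1129/30072 - 1*(-816) = 1129/30072 + 816 = 24539881/30072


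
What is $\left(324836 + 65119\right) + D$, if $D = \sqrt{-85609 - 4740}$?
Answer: $389955 + i \sqrt{90349} \approx 3.8996 \cdot 10^{5} + 300.58 i$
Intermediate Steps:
$D = i \sqrt{90349}$ ($D = \sqrt{-90349} = i \sqrt{90349} \approx 300.58 i$)
$\left(324836 + 65119\right) + D = \left(324836 + 65119\right) + i \sqrt{90349} = 389955 + i \sqrt{90349}$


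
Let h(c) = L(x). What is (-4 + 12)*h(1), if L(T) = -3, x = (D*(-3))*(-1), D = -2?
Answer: -24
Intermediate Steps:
x = -6 (x = -2*(-3)*(-1) = 6*(-1) = -6)
h(c) = -3
(-4 + 12)*h(1) = (-4 + 12)*(-3) = 8*(-3) = -24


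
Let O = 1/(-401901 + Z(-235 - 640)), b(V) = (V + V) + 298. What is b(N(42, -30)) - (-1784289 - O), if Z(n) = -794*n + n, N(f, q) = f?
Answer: 521077530555/291974 ≈ 1.7847e+6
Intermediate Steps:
Z(n) = -793*n
b(V) = 298 + 2*V (b(V) = 2*V + 298 = 298 + 2*V)
O = 1/291974 (O = 1/(-401901 - 793*(-235 - 640)) = 1/(-401901 - 793*(-875)) = 1/(-401901 + 693875) = 1/291974 ≈ 3.4250e-6)
b(N(42, -30)) - (-1784289 - O) = (298 + 2*42) - (-1784289 - 1*1/291974) = (298 + 84) - (-1784289 - 1/291974) = 382 - 1*(-520965996487/291974) = 382 + 520965996487/291974 = 521077530555/291974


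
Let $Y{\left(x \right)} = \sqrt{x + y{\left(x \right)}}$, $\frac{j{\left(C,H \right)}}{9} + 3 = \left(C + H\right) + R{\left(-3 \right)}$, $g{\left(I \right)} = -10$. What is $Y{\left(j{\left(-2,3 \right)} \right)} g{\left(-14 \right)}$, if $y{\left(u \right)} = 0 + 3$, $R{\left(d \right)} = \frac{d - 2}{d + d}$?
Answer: $- 5 i \sqrt{30} \approx - 27.386 i$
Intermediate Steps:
$R{\left(d \right)} = \frac{-2 + d}{2 d}$
$j{\left(C,H \right)} = - \frac{39}{2} + 9 C + 9 H$ ($j{\left(C,H \right)} = -27 + 9 \left(\left(C + H\right) + \frac{-2 - 3}{2 \left(-3\right)}\right) = -27 + 9 \left(\left(C + H\right) + \frac{1}{2} \left(- \frac{1}{3}\right) \left(-5\right)\right) = -27 + 9 \left(\left(C + H\right) + \frac{5}{6}\right) = -27 + 9 \left(\frac{5}{6} + C + H\right) = -27 + \left(\frac{15}{2} + 9 C + 9 H\right) = - \frac{39}{2} + 9 C + 9 H$)
$y{\left(u \right)} = 3$
$Y{\left(x \right)} = \sqrt{3 + x}$ ($Y{\left(x \right)} = \sqrt{x + 3} = \sqrt{3 + x}$)
$Y{\left(j{\left(-2,3 \right)} \right)} g{\left(-14 \right)} = \sqrt{3 + \left(- \frac{39}{2} + 9 \left(-2\right) + 9 \cdot 3\right)} \left(-10\right) = \sqrt{3 - \frac{21}{2}} \left(-10\right) = \sqrt{- \frac{15}{2}} \left(-10\right) = \frac{i \sqrt{30}}{2} \left(-10\right) = - 5 i \sqrt{30}$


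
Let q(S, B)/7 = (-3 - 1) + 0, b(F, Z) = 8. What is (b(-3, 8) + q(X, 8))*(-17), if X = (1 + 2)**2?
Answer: 340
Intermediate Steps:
X = 9 (X = 3**2 = 9)
q(S, B) = -28 (q(S, B) = 7*((-3 - 1) + 0) = 7*(-4 + 0) = 7*(-4) = -28)
(b(-3, 8) + q(X, 8))*(-17) = (8 - 28)*(-17) = -20*(-17) = 340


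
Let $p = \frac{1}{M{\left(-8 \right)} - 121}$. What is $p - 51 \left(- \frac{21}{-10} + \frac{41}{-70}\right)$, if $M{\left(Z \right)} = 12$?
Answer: $- \frac{294662}{3815} \approx -77.238$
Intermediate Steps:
$p = - \frac{1}{109}$ ($p = \frac{1}{12 - 121} = \frac{1}{-109} = - \frac{1}{109} \approx -0.0091743$)
$p - 51 \left(- \frac{21}{-10} + \frac{41}{-70}\right) = - \frac{1}{109} - 51 \left(- \frac{21}{-10} + \frac{41}{-70}\right) = - \frac{1}{109} - 51 \left(\left(-21\right) \left(- \frac{1}{10}\right) + 41 \left(- \frac{1}{70}\right)\right) = - \frac{1}{109} - 51 \left(\frac{21}{10} - \frac{41}{70}\right) = - \frac{1}{109} - \frac{2703}{35} = - \frac{294662}{3815}$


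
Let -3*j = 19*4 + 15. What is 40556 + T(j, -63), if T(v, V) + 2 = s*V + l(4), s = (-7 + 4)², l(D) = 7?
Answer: 39994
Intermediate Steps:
s = 9 (s = (-3)² = 9)
j = -91/3 (j = -(19*4 + 15)/3 = -(76 + 15)/3 = -⅓*91 = -91/3 ≈ -30.333)
T(v, V) = 5 + 9*V (T(v, V) = -2 + (9*V + 7) = -2 + (7 + 9*V) = 5 + 9*V)
40556 + T(j, -63) = 40556 + (5 + 9*(-63)) = 40556 + (5 - 567) = 40556 - 562 = 39994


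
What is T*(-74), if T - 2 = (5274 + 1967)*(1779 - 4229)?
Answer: 1312793152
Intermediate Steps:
T = -17740448 (T = 2 + (5274 + 1967)*(1779 - 4229) = 2 + 7241*(-2450) = 2 - 17740450 = -17740448)
T*(-74) = -17740448*(-74) = 1312793152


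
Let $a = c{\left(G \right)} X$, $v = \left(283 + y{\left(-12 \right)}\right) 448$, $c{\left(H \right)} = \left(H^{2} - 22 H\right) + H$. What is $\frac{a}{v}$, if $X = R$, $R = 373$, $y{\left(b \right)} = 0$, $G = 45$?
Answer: $\frac{50355}{15848} \approx 3.1774$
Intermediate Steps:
$c{\left(H \right)} = H^{2} - 21 H$
$X = 373$
$v = 126784$ ($v = \left(283 + 0\right) 448 = 283 \cdot 448 = 126784$)
$a = 402840$ ($a = 45 \left(-21 + 45\right) 373 = 45 \cdot 24 \cdot 373 = 1080 \cdot 373 = 402840$)
$\frac{a}{v} = \frac{402840}{126784} = 402840 \cdot \frac{1}{126784} = \frac{50355}{15848}$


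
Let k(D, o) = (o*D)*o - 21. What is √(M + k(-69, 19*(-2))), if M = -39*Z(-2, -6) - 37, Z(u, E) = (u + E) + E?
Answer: 2*I*√24787 ≈ 314.88*I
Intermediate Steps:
k(D, o) = -21 + D*o² (k(D, o) = (D*o)*o - 21 = D*o² - 21 = -21 + D*o²)
Z(u, E) = u + 2*E (Z(u, E) = (E + u) + E = u + 2*E)
M = 509 (M = -39*(-2 + 2*(-6)) - 37 = -39*(-2 - 12) - 37 = -39*(-14) - 37 = 546 - 37 = 509)
√(M + k(-69, 19*(-2))) = √(509 + (-21 - 69*(19*(-2))²)) = √(509 + (-21 - 69*(-38)²)) = √(509 + (-21 - 69*1444)) = √(509 + (-21 - 99636)) = √(509 - 99657) = √(-99148) = 2*I*√24787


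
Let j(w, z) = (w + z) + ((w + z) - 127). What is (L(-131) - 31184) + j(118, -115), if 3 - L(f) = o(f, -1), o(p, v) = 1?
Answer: -31303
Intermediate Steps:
j(w, z) = -127 + 2*w + 2*z (j(w, z) = (w + z) + (-127 + w + z) = -127 + 2*w + 2*z)
L(f) = 2 (L(f) = 3 - 1*1 = 3 - 1 = 2)
(L(-131) - 31184) + j(118, -115) = (2 - 31184) + (-127 + 2*118 + 2*(-115)) = -31182 + (-127 + 236 - 230) = -31182 - 121 = -31303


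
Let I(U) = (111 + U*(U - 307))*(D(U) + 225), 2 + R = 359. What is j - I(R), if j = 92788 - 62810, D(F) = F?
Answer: -10423324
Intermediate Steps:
R = 357 (R = -2 + 359 = 357)
I(U) = (111 + U*(-307 + U))*(225 + U) (I(U) = (111 + U*(U - 307))*(U + 225) = (111 + U*(-307 + U))*(225 + U))
j = 29978
j - I(R) = 29978 - (24975 + 357**3 - 68964*357 - 82*357**2) = 29978 - (24975 + 45499293 - 24620148 - 82*127449) = 29978 - (24975 + 45499293 - 24620148 - 10450818) = 29978 - 1*10453302 = 29978 - 10453302 = -10423324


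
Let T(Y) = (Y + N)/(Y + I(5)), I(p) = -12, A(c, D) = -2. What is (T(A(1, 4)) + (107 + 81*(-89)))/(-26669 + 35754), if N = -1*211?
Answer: -19843/25438 ≈ -0.78005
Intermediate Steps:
N = -211
T(Y) = (-211 + Y)/(-12 + Y) (T(Y) = (Y - 211)/(Y - 12) = (-211 + Y)/(-12 + Y))
(T(A(1, 4)) + (107 + 81*(-89)))/(-26669 + 35754) = ((-211 - 2)/(-12 - 2) + (107 + 81*(-89)))/(-26669 + 35754) = (-213/(-14) + (107 - 7209))/9085 = (-1/14*(-213) - 7102)*(1/9085) = (213/14 - 7102)*(1/9085) = -99215/14*1/9085 = -19843/25438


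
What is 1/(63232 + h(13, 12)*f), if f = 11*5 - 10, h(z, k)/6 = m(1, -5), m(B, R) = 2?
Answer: 1/63772 ≈ 1.5681e-5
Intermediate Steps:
h(z, k) = 12 (h(z, k) = 6*2 = 12)
f = 45 (f = 55 - 10 = 45)
1/(63232 + h(13, 12)*f) = 1/(63232 + 12*45) = 1/(63232 + 540) = 1/63772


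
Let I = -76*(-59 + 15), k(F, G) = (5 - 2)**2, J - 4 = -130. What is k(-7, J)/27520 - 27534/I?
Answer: -47356599/5751680 ≈ -8.2335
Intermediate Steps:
J = -126 (J = 4 - 130 = -126)
k(F, G) = 9 (k(F, G) = 3**2 = 9)
I = 3344 (I = -76*(-44) = 3344)
k(-7, J)/27520 - 27534/I = 9/27520 - 27534/3344 = 9*(1/27520) - 27534*1/3344 = 9/27520 - 13767/1672 = -47356599/5751680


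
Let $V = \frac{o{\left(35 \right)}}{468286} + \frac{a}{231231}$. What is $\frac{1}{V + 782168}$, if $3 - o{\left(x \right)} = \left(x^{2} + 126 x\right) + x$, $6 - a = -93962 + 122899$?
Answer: $\frac{169987818}{132959008303885} \approx 1.2785 \cdot 10^{-6}$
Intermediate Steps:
$a = -28931$ ($a = 6 - \left(-93962 + 122899\right) = 6 - 28937 = -28931$)
$o{\left(x \right)} = 3 - x^{2} - 127 x$ ($o{\left(x \right)} = 3 - \left(\left(x^{2} + 126 x\right) + x\right) = 3 - \left(x^{2} + 127 x\right) = 3 - x^{2} - 127 x$)
$V = - \frac{23325539}{169987818}$ ($V = \frac{3 - 35^{2} - 4445}{468286} - \frac{28931}{231231} = \left(3 - 1225 - 4445\right) \frac{1}{468286} - \frac{4133}{33033} = \left(-5667\right) \frac{1}{468286} - \frac{4133}{33033} = - \frac{5667}{468286} - \frac{4133}{33033} = - \frac{23325539}{169987818} \approx -0.13722$)
$\frac{1}{V + 782168} = \frac{1}{- \frac{23325539}{169987818} + 782168} = \frac{1}{\frac{132959008303885}{169987818}} = \frac{169987818}{132959008303885}$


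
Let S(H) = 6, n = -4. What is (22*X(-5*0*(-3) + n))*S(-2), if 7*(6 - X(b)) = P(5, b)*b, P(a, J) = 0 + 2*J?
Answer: 1320/7 ≈ 188.57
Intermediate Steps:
P(a, J) = 2*J
X(b) = 6 - 2*b²/7 (X(b) = 6 - 2*b*b/7 = 6 - 2*b²/7)
(22*X(-5*0*(-3) + n))*S(-2) = (22*(6 - 2*(-5*0*(-3) - 4)²/7))*6 = (22*(6 - 2*(0*(-3) - 4)²/7))*6 = (22*(6 - 2*(0 - 4)²/7))*6 = (22*(6 - 2/7*(-4)²))*6 = (22*(6 - 2/7*16))*6 = (22*(6 - 32/7))*6 = (22*(10/7))*6 = (220/7)*6 = 1320/7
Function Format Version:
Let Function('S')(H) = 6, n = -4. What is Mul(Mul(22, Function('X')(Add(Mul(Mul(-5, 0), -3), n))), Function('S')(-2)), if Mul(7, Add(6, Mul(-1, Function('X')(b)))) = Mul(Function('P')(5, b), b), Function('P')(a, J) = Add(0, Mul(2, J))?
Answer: Rational(1320, 7) ≈ 188.57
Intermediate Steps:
Function('P')(a, J) = Mul(2, J)
Function('X')(b) = Add(6, Mul(Rational(-2, 7), Pow(b, 2))) (Function('X')(b) = Add(6, Mul(Rational(-1, 7), Mul(Mul(2, b), b))) = Add(6, Mul(Rational(-1, 7), Mul(2, Pow(b, 2)))) = Add(6, Mul(Rational(-2, 7), Pow(b, 2))))
Mul(Mul(22, Function('X')(Add(Mul(Mul(-5, 0), -3), n))), Function('S')(-2)) = Mul(Mul(22, Add(6, Mul(Rational(-2, 7), Pow(Add(Mul(Mul(-5, 0), -3), -4), 2)))), 6) = Mul(Mul(22, Add(6, Mul(Rational(-2, 7), Pow(Add(Mul(0, -3), -4), 2)))), 6) = Mul(Mul(22, Add(6, Mul(Rational(-2, 7), Pow(Add(0, -4), 2)))), 6) = Mul(Mul(22, Add(6, Mul(Rational(-2, 7), Pow(-4, 2)))), 6) = Mul(Mul(22, Add(6, Mul(Rational(-2, 7), 16))), 6) = Mul(Mul(22, Add(6, Rational(-32, 7))), 6) = Mul(Mul(22, Rational(10, 7)), 6) = Mul(Rational(220, 7), 6) = Rational(1320, 7)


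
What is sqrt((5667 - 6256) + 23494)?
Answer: 3*sqrt(2545) ≈ 151.34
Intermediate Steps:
sqrt((5667 - 6256) + 23494) = sqrt(-589 + 23494) = sqrt(22905) = 3*sqrt(2545)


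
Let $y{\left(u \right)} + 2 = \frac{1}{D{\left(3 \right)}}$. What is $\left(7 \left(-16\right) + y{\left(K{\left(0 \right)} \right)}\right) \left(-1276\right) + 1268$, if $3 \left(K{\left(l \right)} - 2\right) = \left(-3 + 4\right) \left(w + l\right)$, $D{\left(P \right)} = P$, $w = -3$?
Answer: $\frac{438920}{3} \approx 1.4631 \cdot 10^{5}$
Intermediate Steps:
$K{\left(l \right)} = 1 + \frac{l}{3}$ ($K{\left(l \right)} = 2 + \frac{\left(-3 + 4\right) \left(-3 + l\right)}{3} = 2 + \frac{1 \left(-3 + l\right)}{3} = 2 + \frac{-3 + l}{3} = 2 + \left(-1 + \frac{l}{3}\right) = 1 + \frac{l}{3}$)
$y{\left(u \right)} = - \frac{5}{3}$ ($y{\left(u \right)} = -2 + \frac{1}{3} = - \frac{5}{3}$)
$\left(7 \left(-16\right) + y{\left(K{\left(0 \right)} \right)}\right) \left(-1276\right) + 1268 = \left(7 \left(-16\right) - \frac{5}{3}\right) \left(-1276\right) + 1268 = \left(-112 - \frac{5}{3}\right) \left(-1276\right) + 1268 = \left(- \frac{341}{3}\right) \left(-1276\right) + 1268 = \frac{435116}{3} + 1268 = \frac{438920}{3}$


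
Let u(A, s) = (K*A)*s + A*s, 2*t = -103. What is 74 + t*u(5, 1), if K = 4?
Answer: -2427/2 ≈ -1213.5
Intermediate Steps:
t = -103/2 (t = (½)*(-103) = -103/2 ≈ -51.500)
u(A, s) = 5*A*s (u(A, s) = (4*A)*s + A*s = 4*A*s + A*s = 5*A*s)
74 + t*u(5, 1) = 74 - 515*5/2 = 74 - 103/2*25 = 74 - 2575/2 = -2427/2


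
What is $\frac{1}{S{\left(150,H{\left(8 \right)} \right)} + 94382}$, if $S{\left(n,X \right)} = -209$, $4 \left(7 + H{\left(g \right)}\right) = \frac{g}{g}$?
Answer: $\frac{1}{94173} \approx 1.0619 \cdot 10^{-5}$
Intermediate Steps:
$H{\left(g \right)} = - \frac{27}{4}$ ($H{\left(g \right)} = -7 + \frac{g \frac{1}{g}}{4} = -7 + \frac{1}{4} \cdot 1 = -7 + \frac{1}{4} = - \frac{27}{4}$)
$\frac{1}{S{\left(150,H{\left(8 \right)} \right)} + 94382} = \frac{1}{-209 + 94382} = \frac{1}{94173}$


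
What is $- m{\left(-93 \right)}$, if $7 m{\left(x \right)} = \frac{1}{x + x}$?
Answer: $\frac{1}{1302} \approx 0.00076805$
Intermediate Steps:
$m{\left(x \right)} = \frac{1}{14 x}$ ($m{\left(x \right)} = \frac{1}{7 \left(x + x\right)} = \frac{1}{7 \cdot 2 x} = \frac{\frac{1}{2} \frac{1}{x}}{7} = \frac{1}{14 x}$)
$- m{\left(-93 \right)} = - \frac{1}{14 \left(-93\right)} = - \frac{-1}{14 \cdot 93} = \left(-1\right) \left(- \frac{1}{1302}\right) = \frac{1}{1302}$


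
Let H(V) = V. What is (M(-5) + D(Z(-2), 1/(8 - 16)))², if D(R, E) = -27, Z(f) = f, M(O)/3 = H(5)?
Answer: 144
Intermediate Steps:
M(O) = 15 (M(O) = 3*5 = 15)
(M(-5) + D(Z(-2), 1/(8 - 16)))² = (15 - 27)² = (-12)² = 144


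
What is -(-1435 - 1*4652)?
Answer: 6087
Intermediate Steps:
-(-1435 - 1*4652) = -(-1435 - 4652) = -1*(-6087) = 6087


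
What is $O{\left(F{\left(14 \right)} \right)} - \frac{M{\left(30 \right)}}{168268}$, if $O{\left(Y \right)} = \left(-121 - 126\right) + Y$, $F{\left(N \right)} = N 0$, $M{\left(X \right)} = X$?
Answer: $- \frac{20781113}{84134} \approx -247.0$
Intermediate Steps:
$F{\left(N \right)} = 0$
$O{\left(Y \right)} = -247 + Y$
$O{\left(F{\left(14 \right)} \right)} - \frac{M{\left(30 \right)}}{168268} = \left(-247 + 0\right) - \frac{30}{168268} = -247 - 30 \cdot \frac{1}{168268} = -247 - \frac{15}{84134} = - \frac{20781113}{84134}$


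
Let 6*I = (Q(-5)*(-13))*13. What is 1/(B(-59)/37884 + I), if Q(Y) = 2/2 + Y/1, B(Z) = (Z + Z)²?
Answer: 3157/356849 ≈ 0.0088469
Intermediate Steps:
B(Z) = 4*Z² (B(Z) = (2*Z)² = 4*Z²)
Q(Y) = 1 + Y (Q(Y) = 2*(½) + Y*1 = 1 + Y)
I = 338/3 (I = (((1 - 5)*(-13))*13)/6 = (-4*(-13)*13)/6 = (52*13)/6 = (⅙)*676 = 338/3 ≈ 112.67)
1/(B(-59)/37884 + I) = 1/((4*(-59)²)/37884 + 338/3) = 1/((4*3481)*(1/37884) + 338/3) = 1/(13924*(1/37884) + 338/3) = 1/(3481/9471 + 338/3) = 1/(356849/3157) = 3157/356849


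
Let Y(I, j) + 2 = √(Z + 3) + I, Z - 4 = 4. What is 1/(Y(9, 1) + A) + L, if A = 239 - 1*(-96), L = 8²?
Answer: 7485334/116953 - √11/116953 ≈ 64.003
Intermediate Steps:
Z = 8 (Z = 4 + 4 = 8)
L = 64
A = 335 (A = 239 + 96 = 335)
Y(I, j) = -2 + I + √11 (Y(I, j) = -2 + (√(8 + 3) + I) = -2 + (√11 + I) = -2 + (I + √11) = -2 + I + √11)
1/(Y(9, 1) + A) + L = 1/((-2 + 9 + √11) + 335) + 64 = 1/((7 + √11) + 335) + 64 = 1/(342 + √11) + 64 = 64 + 1/(342 + √11)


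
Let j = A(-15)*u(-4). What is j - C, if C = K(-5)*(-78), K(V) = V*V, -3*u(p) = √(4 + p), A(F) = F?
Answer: 1950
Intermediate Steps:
u(p) = -√(4 + p)/3
j = 0 (j = -(-5)*√(4 - 4) = -(-5)*√0 = -(-5)*0 = -15*0 = 0)
K(V) = V²
C = -1950 (C = (-5)²*(-78) = 25*(-78) = -1950)
j - C = 0 - 1*(-1950) = 0 + 1950 = 1950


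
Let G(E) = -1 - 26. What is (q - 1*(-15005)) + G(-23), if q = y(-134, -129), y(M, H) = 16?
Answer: 14994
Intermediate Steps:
G(E) = -27
q = 16
(q - 1*(-15005)) + G(-23) = (16 - 1*(-15005)) - 27 = (16 + 15005) - 27 = 15021 - 27 = 14994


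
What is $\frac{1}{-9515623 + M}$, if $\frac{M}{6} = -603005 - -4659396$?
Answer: $\frac{1}{14822723} \approx 6.7464 \cdot 10^{-8}$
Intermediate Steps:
$M = 24338346$ ($M = 6 \left(-603005 - -4659396\right) = 6 \left(-603005 + 4659396\right) = 6 \cdot 4056391 = 24338346$)
$\frac{1}{-9515623 + M} = \frac{1}{-9515623 + 24338346} = \frac{1}{14822723}$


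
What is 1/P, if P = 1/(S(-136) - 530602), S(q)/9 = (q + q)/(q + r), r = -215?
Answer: -20693206/39 ≈ -5.3060e+5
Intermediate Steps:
S(q) = 18*q/(-215 + q) (S(q) = 9*((q + q)/(q - 215)) = 9*((2*q)/(-215 + q)) = 9*(2*q/(-215 + q)) = 18*q/(-215 + q))
P = -39/20693206 (P = 1/(18*(-136)/(-215 - 136) - 530602) = 1/(18*(-136)/(-351) - 530602) = 1/(18*(-136)*(-1/351) - 530602) = 1/(272/39 - 530602) = 1/(-20693206/39) = -39/20693206 ≈ -1.8847e-6)
1/P = 1/(-39/20693206) = -20693206/39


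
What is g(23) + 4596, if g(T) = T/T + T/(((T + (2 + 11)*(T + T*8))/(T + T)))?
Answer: 271246/59 ≈ 4597.4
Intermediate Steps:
g(T) = 1 + T/59 (g(T) = 1 + T/(((T + 13*(T + 8*T))/((2*T)))) = 1 + T/(((T + 13*(9*T))*(1/(2*T)))) = 1 + T/(((T + 117*T)*(1/(2*T)))) = 1 + T/(((118*T)*(1/(2*T)))) = 1 + T/59)
g(23) + 4596 = (1 + (1/59)*23) + 4596 = (1 + 23/59) + 4596 = 82/59 + 4596 = 271246/59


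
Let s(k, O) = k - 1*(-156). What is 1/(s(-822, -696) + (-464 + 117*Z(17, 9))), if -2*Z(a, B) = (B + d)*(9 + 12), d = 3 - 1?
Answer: -2/29287 ≈ -6.8290e-5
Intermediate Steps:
d = 2
Z(a, B) = -21 - 21*B/2 (Z(a, B) = -(B + 2)*(9 + 12)/2 = -(2 + B)*21/2 = -(42 + 21*B)/2 = -21 - 21*B/2)
s(k, O) = 156 + k (s(k, O) = k + 156 = 156 + k)
1/(s(-822, -696) + (-464 + 117*Z(17, 9))) = 1/((156 - 822) + (-464 + 117*(-21 - 21/2*9))) = 1/(-666 + (-464 + 117*(-21 - 189/2))) = 1/(-666 + (-464 + 117*(-231/2))) = 1/(-666 + (-464 - 27027/2)) = 1/(-666 - 27955/2) = 1/(-29287/2) = -2/29287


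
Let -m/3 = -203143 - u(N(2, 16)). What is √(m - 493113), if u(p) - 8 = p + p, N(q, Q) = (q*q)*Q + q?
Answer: 32*√114 ≈ 341.67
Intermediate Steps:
N(q, Q) = q + Q*q² (N(q, Q) = q²*Q + q = Q*q² + q = q + Q*q²)
u(p) = 8 + 2*p (u(p) = 8 + (p + p) = 8 + 2*p)
m = 609849 (m = -3*(-203143 - (8 + 2*(2*(1 + 16*2)))) = -3*(-203143 - (8 + 2*(2*(1 + 32)))) = -3*(-203143 - (8 + 2*(2*33))) = -3*(-203143 - (8 + 2*66)) = -3*(-203143 - (8 + 132)) = -3*(-203143 - 1*140) = -3*(-203143 - 140) = -3*(-203283) = 609849)
√(m - 493113) = √(609849 - 493113) = √116736 = 32*√114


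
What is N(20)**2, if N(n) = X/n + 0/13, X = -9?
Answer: 81/400 ≈ 0.20250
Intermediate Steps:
N(n) = -9/n (N(n) = -9/n + 0/13 = -9/n + 0*(1/13) = -9/n + 0 = -9/n)
N(20)**2 = (-9/20)**2 = 81/400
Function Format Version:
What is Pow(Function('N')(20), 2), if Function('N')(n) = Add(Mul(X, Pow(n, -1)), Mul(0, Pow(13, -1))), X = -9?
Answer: Rational(81, 400) ≈ 0.20250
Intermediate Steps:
Function('N')(n) = Mul(-9, Pow(n, -1)) (Function('N')(n) = Add(Mul(-9, Pow(n, -1)), Mul(0, Pow(13, -1))) = Add(Mul(-9, Pow(n, -1)), Mul(0, Rational(1, 13))) = Add(Mul(-9, Pow(n, -1)), 0) = Mul(-9, Pow(n, -1)))
Pow(Function('N')(20), 2) = Pow(Mul(-9, Pow(20, -1)), 2) = Pow(Mul(-9, Rational(1, 20)), 2) = Pow(Rational(-9, 20), 2) = Rational(81, 400)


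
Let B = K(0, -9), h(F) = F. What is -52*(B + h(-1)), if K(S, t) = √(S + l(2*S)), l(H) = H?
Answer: 52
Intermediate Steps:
K(S, t) = √3*√S (K(S, t) = √(S + 2*S) = √(3*S) = √3*√S)
B = 0 (B = √3*√0 = √3*0 = 0)
-52*(B + h(-1)) = -52*(0 - 1) = -52*(-1) = 52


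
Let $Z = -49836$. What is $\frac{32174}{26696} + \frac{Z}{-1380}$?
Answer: $\frac{57284249}{1535020} \approx 37.318$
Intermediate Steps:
$\frac{32174}{26696} + \frac{Z}{-1380} = \frac{32174}{26696} - \frac{49836}{-1380} = 32174 \cdot \frac{1}{26696} - - \frac{4153}{115} = \frac{16087}{13348} + \frac{4153}{115} = \frac{57284249}{1535020}$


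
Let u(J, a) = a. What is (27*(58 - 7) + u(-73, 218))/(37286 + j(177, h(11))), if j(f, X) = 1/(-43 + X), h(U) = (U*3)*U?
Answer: 510400/11931521 ≈ 0.042777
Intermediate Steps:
h(U) = 3*U² (h(U) = (3*U)*U = 3*U²)
(27*(58 - 7) + u(-73, 218))/(37286 + j(177, h(11))) = (27*(58 - 7) + 218)/(37286 + 1/(-43 + 3*11²)) = (27*51 + 218)/(37286 + 1/(-43 + 3*121)) = (1377 + 218)/(37286 + 1/(-43 + 363)) = 1595/(37286 + 1/320) = 1595/(11931521/320) = 1595*(320/11931521) = 510400/11931521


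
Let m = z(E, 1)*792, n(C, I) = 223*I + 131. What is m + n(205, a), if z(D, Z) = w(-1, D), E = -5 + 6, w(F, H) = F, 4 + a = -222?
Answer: -51059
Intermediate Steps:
a = -226 (a = -4 - 222 = -226)
E = 1
z(D, Z) = -1
n(C, I) = 131 + 223*I
m = -792 (m = -1*792 = -792)
m + n(205, a) = -792 + (131 + 223*(-226)) = -792 + (131 - 50398) = -792 - 50267 = -51059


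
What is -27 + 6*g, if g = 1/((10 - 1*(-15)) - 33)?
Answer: -111/4 ≈ -27.750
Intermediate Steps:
g = -⅛ (g = 1/((10 + 15) - 33) = 1/(25 - 33) = 1/(-8) = -⅛ ≈ -0.12500)
-27 + 6*g = -27 + 6*(-⅛) = -27 - ¾ = -111/4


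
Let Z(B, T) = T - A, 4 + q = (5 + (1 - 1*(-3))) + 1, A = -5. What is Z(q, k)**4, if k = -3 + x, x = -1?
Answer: 1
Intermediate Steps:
k = -4 (k = -3 - 1 = -4)
q = 6 (q = -4 + ((5 + (1 - 1*(-3))) + 1) = -4 + ((5 + (1 + 3)) + 1) = -4 + ((5 + 4) + 1) = -4 + (9 + 1) = -4 + 10 = 6)
Z(B, T) = 5 + T (Z(B, T) = T - 1*(-5) = T + 5 = 5 + T)
Z(q, k)**4 = (5 - 4)**4 = 1**4 = 1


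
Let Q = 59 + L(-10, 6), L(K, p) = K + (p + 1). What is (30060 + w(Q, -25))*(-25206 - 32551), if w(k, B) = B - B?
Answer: -1736175420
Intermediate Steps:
L(K, p) = 1 + K + p (L(K, p) = K + (1 + p) = 1 + K + p)
Q = 56 (Q = 59 + (1 - 10 + 6) = 59 - 3 = 56)
w(k, B) = 0
(30060 + w(Q, -25))*(-25206 - 32551) = (30060 + 0)*(-25206 - 32551) = 30060*(-57757) = -1736175420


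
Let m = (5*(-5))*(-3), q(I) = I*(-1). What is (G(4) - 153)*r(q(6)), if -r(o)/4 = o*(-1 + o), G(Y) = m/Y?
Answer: 22554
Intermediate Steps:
q(I) = -I
m = 75 (m = -25*(-3) = 75)
G(Y) = 75/Y
r(o) = -4*o*(-1 + o)
(G(4) - 153)*r(q(6)) = (75/4 - 153)*(4*(-1*6)*(1 - (-1)*6)) = (75*(¼) - 153)*(4*(-6)*(1 - 1*(-6))) = (75/4 - 153)*(4*(-6)*(1 + 6)) = -537*(-6)*7 = -537/4*(-168) = 22554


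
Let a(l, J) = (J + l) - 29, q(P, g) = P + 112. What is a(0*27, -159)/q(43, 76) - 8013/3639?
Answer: -642049/188015 ≈ -3.4149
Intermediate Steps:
q(P, g) = 112 + P
a(l, J) = -29 + J + l
a(0*27, -159)/q(43, 76) - 8013/3639 = (-29 - 159 + 0*27)/(112 + 43) - 8013/3639 = (-29 - 159 + 0)/155 - 8013*1/3639 = -188*1/155 - 2671/1213 = -188/155 - 2671/1213 = -642049/188015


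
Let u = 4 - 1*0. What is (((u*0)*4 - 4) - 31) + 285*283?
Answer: 80620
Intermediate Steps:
u = 4 (u = 4 + 0 = 4)
(((u*0)*4 - 4) - 31) + 285*283 = (((4*0)*4 - 4) - 31) + 285*283 = ((0*4 - 4) - 31) + 80655 = ((0 - 4) - 31) + 80655 = (-4 - 31) + 80655 = -35 + 80655 = 80620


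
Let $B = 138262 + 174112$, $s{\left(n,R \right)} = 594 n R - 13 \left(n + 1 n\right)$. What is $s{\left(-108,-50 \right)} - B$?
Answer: $2898034$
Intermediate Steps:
$s{\left(n,R \right)} = - 26 n + 594 R n$ ($s{\left(n,R \right)} = 594 R n - 13 \left(n + n\right) = 594 R n - 13 \cdot 2 n = 594 R n - 26 n = - 26 n + 594 R n$)
$B = 312374$
$s{\left(-108,-50 \right)} - B = 2 \left(-108\right) \left(-13 + 297 \left(-50\right)\right) - 312374 = 2 \left(-108\right) \left(-13 - 14850\right) - 312374 = 2 \left(-108\right) \left(-14863\right) - 312374 = 3210408 - 312374 = 2898034$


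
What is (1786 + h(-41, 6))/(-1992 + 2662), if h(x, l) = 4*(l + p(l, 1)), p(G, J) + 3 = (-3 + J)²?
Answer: 907/335 ≈ 2.7075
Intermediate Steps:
p(G, J) = -3 + (-3 + J)²
h(x, l) = 4 + 4*l (h(x, l) = 4*(l + (-3 + (-3 + 1)²)) = 4*(l + (-3 + (-2)²)) = 4*(l + (-3 + 4)) = 4*(l + 1) = 4*(1 + l) = 4 + 4*l)
(1786 + h(-41, 6))/(-1992 + 2662) = (1786 + (4 + 4*6))/(-1992 + 2662) = (1786 + (4 + 24))/670 = (1786 + 28)*(1/670) = 1814*(1/670) = 907/335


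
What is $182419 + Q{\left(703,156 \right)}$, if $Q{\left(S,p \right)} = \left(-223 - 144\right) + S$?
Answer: $182755$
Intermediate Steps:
$Q{\left(S,p \right)} = -367 + S$
$182419 + Q{\left(703,156 \right)} = 182419 + \left(-367 + 703\right) = 182419 + 336 = 182755$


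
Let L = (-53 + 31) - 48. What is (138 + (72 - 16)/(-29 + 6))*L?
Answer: -218260/23 ≈ -9489.6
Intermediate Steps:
L = -70 (L = -22 - 48 = -70)
(138 + (72 - 16)/(-29 + 6))*L = (138 + (72 - 16)/(-29 + 6))*(-70) = (138 + 56/(-23))*(-70) = (138 + 56*(-1/23))*(-70) = (138 - 56/23)*(-70) = (3118/23)*(-70) = -218260/23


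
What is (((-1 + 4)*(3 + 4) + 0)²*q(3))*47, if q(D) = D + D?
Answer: 124362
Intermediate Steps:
q(D) = 2*D
(((-1 + 4)*(3 + 4) + 0)²*q(3))*47 = (((-1 + 4)*(3 + 4) + 0)²*(2*3))*47 = ((3*7 + 0)²*6)*47 = ((21 + 0)²*6)*47 = (21²*6)*47 = (441*6)*47 = 2646*47 = 124362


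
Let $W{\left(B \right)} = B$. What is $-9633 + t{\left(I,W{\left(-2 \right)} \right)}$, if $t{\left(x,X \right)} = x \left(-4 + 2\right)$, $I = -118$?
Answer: $-9397$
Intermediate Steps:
$t{\left(x,X \right)} = - 2 x$ ($t{\left(x,X \right)} = x \left(-2\right) = - 2 x$)
$-9633 + t{\left(I,W{\left(-2 \right)} \right)} = -9633 - -236 = -9633 + 236 = -9397$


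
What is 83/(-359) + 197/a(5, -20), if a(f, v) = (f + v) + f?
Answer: -71553/3590 ≈ -19.931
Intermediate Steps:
a(f, v) = v + 2*f
83/(-359) + 197/a(5, -20) = 83/(-359) + 197/(-20 + 2*5) = 83*(-1/359) + 197/(-20 + 10) = -83/359 + 197/(-10) = -83/359 + 197*(-⅒) = -83/359 - 197/10 = -71553/3590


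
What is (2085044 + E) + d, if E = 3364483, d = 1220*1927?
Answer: 7800467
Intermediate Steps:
d = 2350940
(2085044 + E) + d = (2085044 + 3364483) + 2350940 = 5449527 + 2350940 = 7800467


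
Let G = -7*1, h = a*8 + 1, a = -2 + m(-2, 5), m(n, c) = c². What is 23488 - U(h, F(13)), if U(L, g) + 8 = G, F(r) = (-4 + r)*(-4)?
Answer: 23503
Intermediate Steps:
F(r) = 16 - 4*r
a = 23 (a = -2 + 5² = -2 + 25 = 23)
h = 185 (h = 23*8 + 1 = 184 + 1 = 185)
G = -7
U(L, g) = -15 (U(L, g) = -8 - 7 = -15)
23488 - U(h, F(13)) = 23488 - 1*(-15) = 23488 + 15 = 23503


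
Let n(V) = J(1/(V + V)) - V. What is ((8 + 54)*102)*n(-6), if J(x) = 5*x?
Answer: 35309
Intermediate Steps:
n(V) = -V + 5/(2*V) (n(V) = 5/(V + V) - V = 5/((2*V)) - V = 5*(1/(2*V)) - V = 5/(2*V) - V = -V + 5/(2*V))
((8 + 54)*102)*n(-6) = ((8 + 54)*102)*(-1*(-6) + (5/2)/(-6)) = (62*102)*(6 + (5/2)*(-1/6)) = 6324*(6 - 5/12) = 6324*(67/12) = 35309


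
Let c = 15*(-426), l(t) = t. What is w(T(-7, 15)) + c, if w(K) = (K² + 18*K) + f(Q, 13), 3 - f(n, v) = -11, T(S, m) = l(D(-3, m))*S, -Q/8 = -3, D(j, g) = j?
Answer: -5557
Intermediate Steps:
Q = 24 (Q = -8*(-3) = 24)
c = -6390
T(S, m) = -3*S
f(n, v) = 14 (f(n, v) = 3 - 1*(-11) = 3 + 11 = 14)
w(K) = 14 + K² + 18*K (w(K) = (K² + 18*K) + 14 = 14 + K² + 18*K)
w(T(-7, 15)) + c = (14 + (-3*(-7))² + 18*(-3*(-7))) - 6390 = (14 + 21² + 18*21) - 6390 = (14 + 441 + 378) - 6390 = 833 - 6390 = -5557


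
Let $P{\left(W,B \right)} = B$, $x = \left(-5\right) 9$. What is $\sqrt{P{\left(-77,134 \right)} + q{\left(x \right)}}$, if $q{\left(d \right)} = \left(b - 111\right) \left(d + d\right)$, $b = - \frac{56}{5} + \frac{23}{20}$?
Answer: $\frac{\sqrt{44114}}{2} \approx 105.02$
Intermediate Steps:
$x = -45$
$b = - \frac{201}{20}$ ($b = \left(-56\right) \frac{1}{5} + 23 \cdot \frac{1}{20} = - \frac{56}{5} + \frac{23}{20} = - \frac{201}{20} \approx -10.05$)
$q{\left(d \right)} = - \frac{2421 d}{10}$ ($q{\left(d \right)} = \left(- \frac{201}{20} - 111\right) \left(d + d\right) = - \frac{2421 \cdot 2 d}{20} = - \frac{2421 d}{10}$)
$\sqrt{P{\left(-77,134 \right)} + q{\left(x \right)}} = \sqrt{134 - - \frac{21789}{2}} = \sqrt{134 + \frac{21789}{2}} = \sqrt{\frac{22057}{2}} = \frac{\sqrt{44114}}{2}$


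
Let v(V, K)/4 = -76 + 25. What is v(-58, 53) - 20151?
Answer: -20355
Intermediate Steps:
v(V, K) = -204 (v(V, K) = 4*(-76 + 25) = 4*(-51) = -204)
v(-58, 53) - 20151 = -204 - 20151 = -20355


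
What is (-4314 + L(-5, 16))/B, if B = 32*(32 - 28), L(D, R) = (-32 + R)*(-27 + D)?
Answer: -1901/64 ≈ -29.703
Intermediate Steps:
B = 128 (B = 32*4 = 128)
(-4314 + L(-5, 16))/B = (-4314 + (864 - 32*(-5) - 27*16 - 5*16))/128 = (-4314 + (864 + 160 - 432 - 80))*(1/128) = (-4314 + 512)*(1/128) = -3802*1/128 = -1901/64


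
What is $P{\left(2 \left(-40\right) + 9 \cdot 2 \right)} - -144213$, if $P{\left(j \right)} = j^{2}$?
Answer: $148057$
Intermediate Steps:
$P{\left(2 \left(-40\right) + 9 \cdot 2 \right)} - -144213 = \left(2 \left(-40\right) + 9 \cdot 2\right)^{2} - -144213 = \left(-80 + 18\right)^{2} + 144213 = \left(-62\right)^{2} + 144213 = 3844 + 144213 = 148057$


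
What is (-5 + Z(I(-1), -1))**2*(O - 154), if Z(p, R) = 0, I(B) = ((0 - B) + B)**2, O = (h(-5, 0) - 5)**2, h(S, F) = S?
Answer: -1350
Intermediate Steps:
O = 100 (O = (-5 - 5)**2 = (-10)**2 = 100)
I(B) = 0 (I(B) = (-B + B)**2 = 0**2 = 0)
(-5 + Z(I(-1), -1))**2*(O - 154) = (-5 + 0)**2*(100 - 154) = (-5)**2*(-54) = 25*(-54) = -1350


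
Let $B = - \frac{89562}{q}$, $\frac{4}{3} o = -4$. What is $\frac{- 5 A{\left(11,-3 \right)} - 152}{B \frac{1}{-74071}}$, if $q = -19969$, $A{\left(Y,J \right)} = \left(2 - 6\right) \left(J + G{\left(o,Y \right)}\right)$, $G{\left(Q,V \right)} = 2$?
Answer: $\frac{127204646714}{44781} \approx 2.8406 \cdot 10^{6}$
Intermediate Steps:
$o = -3$ ($o = \frac{3}{4} \left(-4\right) = -3$)
$A{\left(Y,J \right)} = -8 - 4 J$ ($A{\left(Y,J \right)} = \left(2 - 6\right) \left(J + 2\right) = - 4 \left(2 + J\right) = -8 - 4 J$)
$B = \frac{89562}{19969}$ ($B = - \frac{89562}{-19969} = \left(-89562\right) \left(- \frac{1}{19969}\right) = \frac{89562}{19969} \approx 4.4851$)
$\frac{- 5 A{\left(11,-3 \right)} - 152}{B \frac{1}{-74071}} = \frac{- 5 \left(-8 - -12\right) - 152}{\frac{89562}{19969} \frac{1}{-74071}} = \frac{- 5 \left(-8 + 12\right) - 152}{\frac{89562}{19969} \left(- \frac{1}{74071}\right)} = \frac{\left(-5\right) 4 - 152}{- \frac{89562}{1479123799}} = \left(-20 - 152\right) \left(- \frac{1479123799}{89562}\right) = \left(-172\right) \left(- \frac{1479123799}{89562}\right) = \frac{127204646714}{44781}$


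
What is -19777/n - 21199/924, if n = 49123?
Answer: -1059632425/45389652 ≈ -23.345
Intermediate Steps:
-19777/n - 21199/924 = -19777/49123 - 21199/924 = -1059632425/45389652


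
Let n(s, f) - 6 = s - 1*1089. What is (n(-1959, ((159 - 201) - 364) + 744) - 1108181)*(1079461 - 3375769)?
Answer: 2551710264684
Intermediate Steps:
n(s, f) = -1083 + s (n(s, f) = 6 + (s - 1*1089) = 6 + (s - 1089) = 6 + (-1089 + s) = -1083 + s)
(n(-1959, ((159 - 201) - 364) + 744) - 1108181)*(1079461 - 3375769) = ((-1083 - 1959) - 1108181)*(1079461 - 3375769) = (-3042 - 1108181)*(-2296308) = -1111223*(-2296308) = 2551710264684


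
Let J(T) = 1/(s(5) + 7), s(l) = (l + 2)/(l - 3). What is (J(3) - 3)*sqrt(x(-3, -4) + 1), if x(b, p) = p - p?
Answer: -61/21 ≈ -2.9048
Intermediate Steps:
s(l) = (2 + l)/(-3 + l)
x(b, p) = 0
J(T) = 2/21 (J(T) = 1/((2 + 5)/(-3 + 5) + 7) = 1/(7/2 + 7) = 1/(21/2) = 2/21)
(J(3) - 3)*sqrt(x(-3, -4) + 1) = (2/21 - 3)*sqrt(0 + 1) = -61*sqrt(1)/21 = -61/21*1 = -61/21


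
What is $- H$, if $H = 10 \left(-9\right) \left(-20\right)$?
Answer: $-1800$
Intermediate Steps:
$H = 1800$ ($H = \left(-90\right) \left(-20\right) = 1800$)
$- H = \left(-1\right) 1800 = -1800$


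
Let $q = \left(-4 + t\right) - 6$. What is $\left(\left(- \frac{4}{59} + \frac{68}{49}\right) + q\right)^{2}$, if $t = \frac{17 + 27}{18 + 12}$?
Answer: $\frac{97848844864}{1880523225} \approx 52.033$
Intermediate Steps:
$t = \frac{22}{15}$ ($t = \frac{44}{30} = 44 \cdot \frac{1}{30} = \frac{22}{15} \approx 1.4667$)
$q = - \frac{128}{15}$ ($q = \left(-4 + \frac{22}{15}\right) - 6 = - \frac{38}{15} - 6 = - \frac{128}{15} \approx -8.5333$)
$\left(\left(- \frac{4}{59} + \frac{68}{49}\right) + q\right)^{2} = \left(\left(- \frac{4}{59} + \frac{68}{49}\right) - \frac{128}{15}\right)^{2} = \left(\frac{3816}{2891} - \frac{128}{15}\right)^{2} = \left(- \frac{312808}{43365}\right)^{2} = \frac{97848844864}{1880523225}$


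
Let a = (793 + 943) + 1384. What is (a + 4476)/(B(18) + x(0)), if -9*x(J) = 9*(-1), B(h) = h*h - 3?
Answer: 3798/161 ≈ 23.590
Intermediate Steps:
a = 3120 (a = 1736 + 1384 = 3120)
B(h) = -3 + h² (B(h) = h² - 3 = -3 + h²)
x(J) = 1 (x(J) = -(-1) = -⅑*(-9) = 1)
(a + 4476)/(B(18) + x(0)) = (3120 + 4476)/((-3 + 18²) + 1) = 7596/((-3 + 324) + 1) = 7596/(321 + 1) = 7596/322 = 7596*(1/322) = 3798/161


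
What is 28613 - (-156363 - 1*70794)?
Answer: 255770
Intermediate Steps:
28613 - (-156363 - 1*70794) = 28613 - (-156363 - 70794) = 28613 - 1*(-227157) = 28613 + 227157 = 255770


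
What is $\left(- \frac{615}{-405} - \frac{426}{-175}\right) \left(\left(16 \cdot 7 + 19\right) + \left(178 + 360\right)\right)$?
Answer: $\frac{4164971}{1575} \approx 2644.4$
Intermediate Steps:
$\left(- \frac{615}{-405} - \frac{426}{-175}\right) \left(\left(16 \cdot 7 + 19\right) + \left(178 + 360\right)\right) = \left(\left(-615\right) \left(- \frac{1}{405}\right) - - \frac{426}{175}\right) \left(\left(112 + 19\right) + 538\right) = \left(\frac{41}{27} + \frac{426}{175}\right) \left(131 + 538\right) = \frac{18677}{4725} \cdot 669 = \frac{4164971}{1575}$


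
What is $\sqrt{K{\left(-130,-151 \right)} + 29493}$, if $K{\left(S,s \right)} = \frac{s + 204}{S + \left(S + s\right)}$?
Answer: $\frac{181 \sqrt{152070}}{411} \approx 171.73$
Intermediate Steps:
$K{\left(S,s \right)} = \frac{204 + s}{s + 2 S}$
$\sqrt{K{\left(-130,-151 \right)} + 29493} = \sqrt{\frac{204 - 151}{-151 + 2 \left(-130\right)} + 29493} = \sqrt{\frac{1}{-151 - 260} \cdot 53 + 29493} = \sqrt{\frac{1}{-411} \cdot 53 + 29493} = \sqrt{\left(- \frac{1}{411}\right) 53 + 29493} = \sqrt{- \frac{53}{411} + 29493} = \sqrt{\frac{12121570}{411}} = \frac{181 \sqrt{152070}}{411}$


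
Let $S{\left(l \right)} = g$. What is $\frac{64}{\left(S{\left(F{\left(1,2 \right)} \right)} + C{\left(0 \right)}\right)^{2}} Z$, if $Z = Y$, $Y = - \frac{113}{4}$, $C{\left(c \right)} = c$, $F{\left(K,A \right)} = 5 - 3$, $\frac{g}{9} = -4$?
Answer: $- \frac{113}{81} \approx -1.3951$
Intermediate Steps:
$g = -36$ ($g = 9 \left(-4\right) = -36$)
$F{\left(K,A \right)} = 2$
$S{\left(l \right)} = -36$
$Y = - \frac{113}{4}$ ($Y = \left(-113\right) \frac{1}{4} = - \frac{113}{4} \approx -28.25$)
$Z = - \frac{113}{4} \approx -28.25$
$\frac{64}{\left(S{\left(F{\left(1,2 \right)} \right)} + C{\left(0 \right)}\right)^{2}} Z = \frac{64}{\left(-36 + 0\right)^{2}} \left(- \frac{113}{4}\right) = \frac{64}{\left(-36\right)^{2}} \left(- \frac{113}{4}\right) = \frac{64}{1296} \left(- \frac{113}{4}\right) = 64 \cdot \frac{1}{1296} \left(- \frac{113}{4}\right) = \frac{4}{81} \left(- \frac{113}{4}\right) = - \frac{113}{81}$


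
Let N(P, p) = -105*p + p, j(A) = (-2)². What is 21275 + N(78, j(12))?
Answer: 20859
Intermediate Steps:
j(A) = 4
N(P, p) = -104*p
21275 + N(78, j(12)) = 21275 - 104*4 = 21275 - 416 = 20859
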